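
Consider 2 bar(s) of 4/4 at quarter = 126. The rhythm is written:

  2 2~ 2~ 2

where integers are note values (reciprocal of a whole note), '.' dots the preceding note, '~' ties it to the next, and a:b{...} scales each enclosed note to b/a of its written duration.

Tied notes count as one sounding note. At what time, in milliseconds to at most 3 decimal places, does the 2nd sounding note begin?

note 2 onset = 2b = 952.381ms

1. 0.0ms @ 0 + 952.381ms (2)
2. 952.381ms @ 2 + 2857.143ms (6)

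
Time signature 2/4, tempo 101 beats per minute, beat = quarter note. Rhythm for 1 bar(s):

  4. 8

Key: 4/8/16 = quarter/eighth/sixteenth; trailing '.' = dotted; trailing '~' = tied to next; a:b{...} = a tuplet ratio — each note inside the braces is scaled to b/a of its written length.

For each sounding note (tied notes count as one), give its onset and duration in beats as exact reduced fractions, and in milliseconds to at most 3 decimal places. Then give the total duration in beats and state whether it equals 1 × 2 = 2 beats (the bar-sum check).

1) 0.0ms=0b +891.089ms=3/2b
2) 891.089ms=3/2b +297.03ms=1/2b
Σ=2b of 2 (101bpm 2/4) — PASS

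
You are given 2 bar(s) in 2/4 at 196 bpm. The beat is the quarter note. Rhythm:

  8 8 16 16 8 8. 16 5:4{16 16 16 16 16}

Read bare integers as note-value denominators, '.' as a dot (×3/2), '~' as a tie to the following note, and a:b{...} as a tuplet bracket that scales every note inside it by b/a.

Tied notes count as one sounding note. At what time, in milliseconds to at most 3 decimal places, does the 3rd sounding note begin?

1. 0.0ms @ 0 + 153.061ms (1/2)
2. 153.061ms @ 1/2 + 153.061ms (1/2)
3. 306.122ms @ 1 + 76.531ms (1/4)
4. 382.653ms @ 5/4 + 76.531ms (1/4)
5. 459.184ms @ 3/2 + 153.061ms (1/2)
6. 612.245ms @ 2 + 229.592ms (3/4)
7. 841.837ms @ 11/4 + 76.531ms (1/4)
8. 918.367ms @ 3 + 61.224ms (1/5)
9. 979.592ms @ 16/5 + 61.224ms (1/5)
10. 1040.816ms @ 17/5 + 61.224ms (1/5)
11. 1102.041ms @ 18/5 + 61.224ms (1/5)
12. 1163.265ms @ 19/5 + 61.224ms (1/5)

note 3 onset = 1b = 306.122ms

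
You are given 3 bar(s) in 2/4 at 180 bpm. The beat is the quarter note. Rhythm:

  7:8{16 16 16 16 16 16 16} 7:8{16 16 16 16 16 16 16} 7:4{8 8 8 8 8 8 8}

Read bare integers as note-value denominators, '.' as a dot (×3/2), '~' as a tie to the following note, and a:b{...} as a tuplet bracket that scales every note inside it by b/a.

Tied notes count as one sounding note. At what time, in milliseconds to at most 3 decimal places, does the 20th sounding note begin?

1. 0.0ms @ 0 + 95.238ms (2/7)
2. 95.238ms @ 2/7 + 95.238ms (2/7)
3. 190.476ms @ 4/7 + 95.238ms (2/7)
4. 285.714ms @ 6/7 + 95.238ms (2/7)
5. 380.952ms @ 8/7 + 95.238ms (2/7)
6. 476.19ms @ 10/7 + 95.238ms (2/7)
7. 571.429ms @ 12/7 + 95.238ms (2/7)
8. 666.667ms @ 2 + 95.238ms (2/7)
9. 761.905ms @ 16/7 + 95.238ms (2/7)
10. 857.143ms @ 18/7 + 95.238ms (2/7)
11. 952.381ms @ 20/7 + 95.238ms (2/7)
12. 1047.619ms @ 22/7 + 95.238ms (2/7)
13. 1142.857ms @ 24/7 + 95.238ms (2/7)
14. 1238.095ms @ 26/7 + 95.238ms (2/7)
15. 1333.333ms @ 4 + 95.238ms (2/7)
16. 1428.571ms @ 30/7 + 95.238ms (2/7)
17. 1523.81ms @ 32/7 + 95.238ms (2/7)
18. 1619.048ms @ 34/7 + 95.238ms (2/7)
19. 1714.286ms @ 36/7 + 95.238ms (2/7)
20. 1809.524ms @ 38/7 + 95.238ms (2/7)
21. 1904.762ms @ 40/7 + 95.238ms (2/7)

note 20 onset = 38/7b = 1809.524ms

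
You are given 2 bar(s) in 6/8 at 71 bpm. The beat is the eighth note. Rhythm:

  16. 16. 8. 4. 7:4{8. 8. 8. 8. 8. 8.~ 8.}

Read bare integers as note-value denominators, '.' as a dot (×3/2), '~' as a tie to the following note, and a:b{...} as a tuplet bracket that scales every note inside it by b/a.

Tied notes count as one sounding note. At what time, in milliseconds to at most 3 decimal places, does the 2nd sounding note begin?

1. 0.0ms @ 0 + 633.803ms (3/4)
2. 633.803ms @ 3/4 + 633.803ms (3/4)
3. 1267.606ms @ 3/2 + 1267.606ms (3/2)
4. 2535.211ms @ 3 + 2535.211ms (3)
5. 5070.423ms @ 6 + 724.346ms (6/7)
6. 5794.769ms @ 48/7 + 724.346ms (6/7)
7. 6519.115ms @ 54/7 + 724.346ms (6/7)
8. 7243.461ms @ 60/7 + 724.346ms (6/7)
9. 7967.807ms @ 66/7 + 724.346ms (6/7)
10. 8692.153ms @ 72/7 + 1448.692ms (12/7)

note 2 onset = 3/4b = 633.803ms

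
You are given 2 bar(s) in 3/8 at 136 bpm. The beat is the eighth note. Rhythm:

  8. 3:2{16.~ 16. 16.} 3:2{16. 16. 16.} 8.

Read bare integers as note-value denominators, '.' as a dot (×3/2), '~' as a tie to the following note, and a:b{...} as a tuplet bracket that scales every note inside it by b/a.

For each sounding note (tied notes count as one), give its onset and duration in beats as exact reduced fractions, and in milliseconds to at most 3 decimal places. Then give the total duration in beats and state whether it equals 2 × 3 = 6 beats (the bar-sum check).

1) 0.0ms=0b +661.765ms=3/2b
2) 661.765ms=3/2b +441.176ms=1b
3) 1102.941ms=5/2b +220.588ms=1/2b
4) 1323.529ms=3b +220.588ms=1/2b
5) 1544.118ms=7/2b +220.588ms=1/2b
6) 1764.706ms=4b +220.588ms=1/2b
7) 1985.294ms=9/2b +661.765ms=3/2b
Σ=6b of 6 (136bpm 3/8) — PASS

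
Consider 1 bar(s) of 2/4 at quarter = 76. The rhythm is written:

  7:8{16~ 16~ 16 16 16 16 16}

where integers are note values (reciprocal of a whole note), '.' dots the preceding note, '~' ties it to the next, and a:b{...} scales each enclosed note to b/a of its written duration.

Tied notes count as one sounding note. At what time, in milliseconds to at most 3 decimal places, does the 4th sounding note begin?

note 4 onset = 10/7b = 1127.82ms

1. 0.0ms @ 0 + 676.692ms (6/7)
2. 676.692ms @ 6/7 + 225.564ms (2/7)
3. 902.256ms @ 8/7 + 225.564ms (2/7)
4. 1127.82ms @ 10/7 + 225.564ms (2/7)
5. 1353.383ms @ 12/7 + 225.564ms (2/7)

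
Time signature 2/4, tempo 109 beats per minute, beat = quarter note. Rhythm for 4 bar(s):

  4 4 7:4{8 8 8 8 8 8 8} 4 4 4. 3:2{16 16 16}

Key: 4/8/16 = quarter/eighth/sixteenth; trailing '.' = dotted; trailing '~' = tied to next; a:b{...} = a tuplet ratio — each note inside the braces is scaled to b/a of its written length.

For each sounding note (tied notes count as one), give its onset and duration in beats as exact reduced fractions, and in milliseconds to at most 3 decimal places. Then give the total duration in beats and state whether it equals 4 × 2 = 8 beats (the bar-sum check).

1) 0.0ms=0b +550.459ms=1b
2) 550.459ms=1b +550.459ms=1b
3) 1100.917ms=2b +157.274ms=2/7b
4) 1258.191ms=16/7b +157.274ms=2/7b
5) 1415.465ms=18/7b +157.274ms=2/7b
6) 1572.739ms=20/7b +157.274ms=2/7b
7) 1730.013ms=22/7b +157.274ms=2/7b
8) 1887.287ms=24/7b +157.274ms=2/7b
9) 2044.561ms=26/7b +157.274ms=2/7b
10) 2201.835ms=4b +550.459ms=1b
11) 2752.294ms=5b +550.459ms=1b
12) 3302.752ms=6b +825.688ms=3/2b
13) 4128.44ms=15/2b +91.743ms=1/6b
14) 4220.183ms=23/3b +91.743ms=1/6b
15) 4311.927ms=47/6b +91.743ms=1/6b
Σ=8b of 8 (109bpm 2/4) — PASS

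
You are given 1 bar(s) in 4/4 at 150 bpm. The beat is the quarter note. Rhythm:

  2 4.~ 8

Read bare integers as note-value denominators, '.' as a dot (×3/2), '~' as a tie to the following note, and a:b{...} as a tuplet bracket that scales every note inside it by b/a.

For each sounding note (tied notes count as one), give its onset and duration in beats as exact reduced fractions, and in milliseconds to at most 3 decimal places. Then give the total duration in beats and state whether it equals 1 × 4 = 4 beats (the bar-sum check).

1) 0.0ms=0b +800.0ms=2b
2) 800.0ms=2b +800.0ms=2b
Σ=4b of 4 (150bpm 4/4) — PASS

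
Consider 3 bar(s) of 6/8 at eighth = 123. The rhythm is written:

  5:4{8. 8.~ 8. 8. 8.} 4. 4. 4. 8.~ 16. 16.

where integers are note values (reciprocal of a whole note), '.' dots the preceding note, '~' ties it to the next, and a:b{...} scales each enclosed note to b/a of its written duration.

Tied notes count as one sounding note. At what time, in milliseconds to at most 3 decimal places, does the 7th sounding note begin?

1. 0.0ms @ 0 + 585.366ms (6/5)
2. 585.366ms @ 6/5 + 1170.732ms (12/5)
3. 1756.098ms @ 18/5 + 585.366ms (6/5)
4. 2341.463ms @ 24/5 + 585.366ms (6/5)
5. 2926.829ms @ 6 + 1463.415ms (3)
6. 4390.244ms @ 9 + 1463.415ms (3)
7. 5853.659ms @ 12 + 1463.415ms (3)
8. 7317.073ms @ 15 + 1097.561ms (9/4)
9. 8414.634ms @ 69/4 + 365.854ms (3/4)

note 7 onset = 12b = 5853.659ms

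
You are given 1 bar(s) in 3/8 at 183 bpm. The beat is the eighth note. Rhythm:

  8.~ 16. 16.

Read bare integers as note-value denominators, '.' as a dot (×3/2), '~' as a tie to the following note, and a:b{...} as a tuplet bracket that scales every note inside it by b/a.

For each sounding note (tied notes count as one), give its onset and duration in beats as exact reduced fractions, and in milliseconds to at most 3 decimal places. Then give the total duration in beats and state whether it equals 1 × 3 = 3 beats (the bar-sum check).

1) 0.0ms=0b +737.705ms=9/4b
2) 737.705ms=9/4b +245.902ms=3/4b
Σ=3b of 3 (183bpm 3/8) — PASS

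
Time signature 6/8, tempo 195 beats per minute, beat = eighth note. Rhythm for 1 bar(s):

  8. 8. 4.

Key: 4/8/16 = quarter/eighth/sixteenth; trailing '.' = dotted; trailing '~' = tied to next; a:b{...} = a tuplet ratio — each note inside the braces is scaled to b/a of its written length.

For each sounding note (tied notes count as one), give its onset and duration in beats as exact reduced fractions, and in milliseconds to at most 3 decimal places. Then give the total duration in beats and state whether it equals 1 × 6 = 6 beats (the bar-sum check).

1) 0.0ms=0b +461.538ms=3/2b
2) 461.538ms=3/2b +461.538ms=3/2b
3) 923.077ms=3b +923.077ms=3b
Σ=6b of 6 (195bpm 6/8) — PASS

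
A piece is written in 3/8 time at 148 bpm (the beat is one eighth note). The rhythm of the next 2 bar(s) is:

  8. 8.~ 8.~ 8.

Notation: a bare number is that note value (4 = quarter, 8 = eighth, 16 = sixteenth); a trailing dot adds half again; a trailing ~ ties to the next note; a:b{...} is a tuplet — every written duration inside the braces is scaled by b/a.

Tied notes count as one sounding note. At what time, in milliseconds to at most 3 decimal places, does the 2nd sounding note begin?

1. 0.0ms @ 0 + 608.108ms (3/2)
2. 608.108ms @ 3/2 + 1824.324ms (9/2)

note 2 onset = 3/2b = 608.108ms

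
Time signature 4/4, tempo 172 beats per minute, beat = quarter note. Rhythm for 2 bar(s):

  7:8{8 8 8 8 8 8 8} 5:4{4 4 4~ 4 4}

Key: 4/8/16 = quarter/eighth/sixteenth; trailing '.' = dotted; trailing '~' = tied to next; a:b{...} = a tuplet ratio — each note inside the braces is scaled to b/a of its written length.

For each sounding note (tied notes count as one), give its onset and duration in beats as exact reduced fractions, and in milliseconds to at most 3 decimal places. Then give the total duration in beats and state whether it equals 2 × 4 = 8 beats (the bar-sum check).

1) 0.0ms=0b +199.336ms=4/7b
2) 199.336ms=4/7b +199.336ms=4/7b
3) 398.671ms=8/7b +199.336ms=4/7b
4) 598.007ms=12/7b +199.336ms=4/7b
5) 797.342ms=16/7b +199.336ms=4/7b
6) 996.678ms=20/7b +199.336ms=4/7b
7) 1196.013ms=24/7b +199.336ms=4/7b
8) 1395.349ms=4b +279.07ms=4/5b
9) 1674.419ms=24/5b +279.07ms=4/5b
10) 1953.488ms=28/5b +558.14ms=8/5b
11) 2511.628ms=36/5b +279.07ms=4/5b
Σ=8b of 8 (172bpm 4/4) — PASS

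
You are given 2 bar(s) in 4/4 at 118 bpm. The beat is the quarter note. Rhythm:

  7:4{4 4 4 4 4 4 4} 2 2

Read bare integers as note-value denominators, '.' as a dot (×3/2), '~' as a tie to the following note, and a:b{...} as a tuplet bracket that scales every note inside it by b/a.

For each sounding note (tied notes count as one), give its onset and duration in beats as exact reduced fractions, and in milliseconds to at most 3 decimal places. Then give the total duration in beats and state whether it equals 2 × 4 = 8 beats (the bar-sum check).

1) 0.0ms=0b +290.557ms=4/7b
2) 290.557ms=4/7b +290.557ms=4/7b
3) 581.114ms=8/7b +290.557ms=4/7b
4) 871.671ms=12/7b +290.557ms=4/7b
5) 1162.228ms=16/7b +290.557ms=4/7b
6) 1452.785ms=20/7b +290.557ms=4/7b
7) 1743.341ms=24/7b +290.557ms=4/7b
8) 2033.898ms=4b +1016.949ms=2b
9) 3050.847ms=6b +1016.949ms=2b
Σ=8b of 8 (118bpm 4/4) — PASS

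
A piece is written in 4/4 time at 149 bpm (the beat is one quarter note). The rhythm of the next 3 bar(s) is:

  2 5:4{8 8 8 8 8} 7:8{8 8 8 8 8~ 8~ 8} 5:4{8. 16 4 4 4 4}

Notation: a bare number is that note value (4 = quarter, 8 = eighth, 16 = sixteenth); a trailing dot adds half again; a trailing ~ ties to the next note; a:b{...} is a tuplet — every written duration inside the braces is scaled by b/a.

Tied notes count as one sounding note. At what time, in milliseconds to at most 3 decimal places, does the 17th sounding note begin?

note 17 onset = 56/5b = 4510.067ms

1. 0.0ms @ 0 + 805.369ms (2)
2. 805.369ms @ 2 + 161.074ms (2/5)
3. 966.443ms @ 12/5 + 161.074ms (2/5)
4. 1127.517ms @ 14/5 + 161.074ms (2/5)
5. 1288.591ms @ 16/5 + 161.074ms (2/5)
6. 1449.664ms @ 18/5 + 161.074ms (2/5)
7. 1610.738ms @ 4 + 230.105ms (4/7)
8. 1840.844ms @ 32/7 + 230.105ms (4/7)
9. 2070.949ms @ 36/7 + 230.105ms (4/7)
10. 2301.055ms @ 40/7 + 230.105ms (4/7)
11. 2531.16ms @ 44/7 + 690.316ms (12/7)
12. 3221.477ms @ 8 + 241.611ms (3/5)
13. 3463.087ms @ 43/5 + 80.537ms (1/5)
14. 3543.624ms @ 44/5 + 322.148ms (4/5)
15. 3865.772ms @ 48/5 + 322.148ms (4/5)
16. 4187.919ms @ 52/5 + 322.148ms (4/5)
17. 4510.067ms @ 56/5 + 322.148ms (4/5)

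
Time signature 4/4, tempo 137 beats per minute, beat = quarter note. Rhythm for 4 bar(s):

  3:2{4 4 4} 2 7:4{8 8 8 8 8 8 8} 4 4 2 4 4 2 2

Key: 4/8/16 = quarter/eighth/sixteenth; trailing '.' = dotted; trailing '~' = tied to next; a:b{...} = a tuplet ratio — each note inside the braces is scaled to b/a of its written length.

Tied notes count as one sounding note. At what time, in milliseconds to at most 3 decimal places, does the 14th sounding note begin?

note 14 onset = 8b = 3503.65ms

1. 0.0ms @ 0 + 291.971ms (2/3)
2. 291.971ms @ 2/3 + 291.971ms (2/3)
3. 583.942ms @ 4/3 + 291.971ms (2/3)
4. 875.912ms @ 2 + 875.912ms (2)
5. 1751.825ms @ 4 + 125.13ms (2/7)
6. 1876.955ms @ 30/7 + 125.13ms (2/7)
7. 2002.086ms @ 32/7 + 125.13ms (2/7)
8. 2127.216ms @ 34/7 + 125.13ms (2/7)
9. 2252.346ms @ 36/7 + 125.13ms (2/7)
10. 2377.477ms @ 38/7 + 125.13ms (2/7)
11. 2502.607ms @ 40/7 + 125.13ms (2/7)
12. 2627.737ms @ 6 + 437.956ms (1)
13. 3065.693ms @ 7 + 437.956ms (1)
14. 3503.65ms @ 8 + 875.912ms (2)
15. 4379.562ms @ 10 + 437.956ms (1)
16. 4817.518ms @ 11 + 437.956ms (1)
17. 5255.474ms @ 12 + 875.912ms (2)
18. 6131.387ms @ 14 + 875.912ms (2)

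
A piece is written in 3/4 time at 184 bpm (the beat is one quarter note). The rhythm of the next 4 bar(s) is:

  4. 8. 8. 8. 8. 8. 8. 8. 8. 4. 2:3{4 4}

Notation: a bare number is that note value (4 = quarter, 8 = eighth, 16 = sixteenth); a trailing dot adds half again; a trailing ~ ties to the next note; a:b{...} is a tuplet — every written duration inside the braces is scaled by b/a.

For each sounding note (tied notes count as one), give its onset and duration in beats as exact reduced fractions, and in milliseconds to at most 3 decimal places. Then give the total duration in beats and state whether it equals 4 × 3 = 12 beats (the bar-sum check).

1) 0.0ms=0b +489.13ms=3/2b
2) 489.13ms=3/2b +244.565ms=3/4b
3) 733.696ms=9/4b +244.565ms=3/4b
4) 978.261ms=3b +244.565ms=3/4b
5) 1222.826ms=15/4b +244.565ms=3/4b
6) 1467.391ms=9/2b +244.565ms=3/4b
7) 1711.957ms=21/4b +244.565ms=3/4b
8) 1956.522ms=6b +244.565ms=3/4b
9) 2201.087ms=27/4b +244.565ms=3/4b
10) 2445.652ms=15/2b +489.13ms=3/2b
11) 2934.783ms=9b +489.13ms=3/2b
12) 3423.913ms=21/2b +489.13ms=3/2b
Σ=12b of 12 (184bpm 3/4) — PASS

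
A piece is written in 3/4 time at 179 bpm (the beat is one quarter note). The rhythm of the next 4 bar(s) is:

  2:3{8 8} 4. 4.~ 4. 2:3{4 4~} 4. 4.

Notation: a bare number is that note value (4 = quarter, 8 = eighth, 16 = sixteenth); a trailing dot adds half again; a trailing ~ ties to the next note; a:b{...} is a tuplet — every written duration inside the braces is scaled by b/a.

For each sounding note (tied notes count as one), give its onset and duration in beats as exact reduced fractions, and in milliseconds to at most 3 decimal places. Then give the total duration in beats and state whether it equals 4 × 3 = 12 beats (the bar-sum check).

1) 0.0ms=0b +251.397ms=3/4b
2) 251.397ms=3/4b +251.397ms=3/4b
3) 502.793ms=3/2b +502.793ms=3/2b
4) 1005.587ms=3b +1005.587ms=3b
5) 2011.173ms=6b +502.793ms=3/2b
6) 2513.966ms=15/2b +1005.587ms=3b
7) 3519.553ms=21/2b +502.793ms=3/2b
Σ=12b of 12 (179bpm 3/4) — PASS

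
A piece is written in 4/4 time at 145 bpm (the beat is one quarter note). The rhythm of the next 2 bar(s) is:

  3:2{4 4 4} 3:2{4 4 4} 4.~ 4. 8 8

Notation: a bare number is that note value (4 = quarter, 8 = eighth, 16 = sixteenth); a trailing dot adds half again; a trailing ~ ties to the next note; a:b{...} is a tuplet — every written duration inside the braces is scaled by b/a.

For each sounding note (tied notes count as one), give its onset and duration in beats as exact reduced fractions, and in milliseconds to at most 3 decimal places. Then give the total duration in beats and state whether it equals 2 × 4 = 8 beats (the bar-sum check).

1) 0.0ms=0b +275.862ms=2/3b
2) 275.862ms=2/3b +275.862ms=2/3b
3) 551.724ms=4/3b +275.862ms=2/3b
4) 827.586ms=2b +275.862ms=2/3b
5) 1103.448ms=8/3b +275.862ms=2/3b
6) 1379.31ms=10/3b +275.862ms=2/3b
7) 1655.172ms=4b +1241.379ms=3b
8) 2896.552ms=7b +206.897ms=1/2b
9) 3103.448ms=15/2b +206.897ms=1/2b
Σ=8b of 8 (145bpm 4/4) — PASS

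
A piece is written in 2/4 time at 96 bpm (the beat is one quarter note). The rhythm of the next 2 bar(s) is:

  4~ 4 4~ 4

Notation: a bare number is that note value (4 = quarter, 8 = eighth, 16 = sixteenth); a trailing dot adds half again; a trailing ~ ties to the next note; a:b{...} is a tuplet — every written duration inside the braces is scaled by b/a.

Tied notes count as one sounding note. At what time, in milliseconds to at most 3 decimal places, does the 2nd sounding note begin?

note 2 onset = 2b = 1250.0ms

1. 0.0ms @ 0 + 1250.0ms (2)
2. 1250.0ms @ 2 + 1250.0ms (2)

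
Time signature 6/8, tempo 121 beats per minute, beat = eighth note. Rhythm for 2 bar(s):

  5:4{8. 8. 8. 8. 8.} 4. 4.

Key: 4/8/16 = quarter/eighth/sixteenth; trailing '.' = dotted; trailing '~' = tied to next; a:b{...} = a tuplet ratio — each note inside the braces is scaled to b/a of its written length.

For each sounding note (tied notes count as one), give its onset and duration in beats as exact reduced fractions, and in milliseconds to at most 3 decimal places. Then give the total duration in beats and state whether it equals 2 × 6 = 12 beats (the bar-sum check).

1) 0.0ms=0b +595.041ms=6/5b
2) 595.041ms=6/5b +595.041ms=6/5b
3) 1190.083ms=12/5b +595.041ms=6/5b
4) 1785.124ms=18/5b +595.041ms=6/5b
5) 2380.165ms=24/5b +595.041ms=6/5b
6) 2975.207ms=6b +1487.603ms=3b
7) 4462.81ms=9b +1487.603ms=3b
Σ=12b of 12 (121bpm 6/8) — PASS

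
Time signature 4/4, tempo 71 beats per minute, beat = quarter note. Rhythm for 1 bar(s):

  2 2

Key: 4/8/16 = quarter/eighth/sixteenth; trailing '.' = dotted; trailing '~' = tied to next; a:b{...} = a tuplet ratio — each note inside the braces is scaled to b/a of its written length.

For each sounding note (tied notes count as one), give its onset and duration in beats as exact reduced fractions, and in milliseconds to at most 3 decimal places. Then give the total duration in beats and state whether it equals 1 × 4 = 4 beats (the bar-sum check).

1) 0.0ms=0b +1690.141ms=2b
2) 1690.141ms=2b +1690.141ms=2b
Σ=4b of 4 (71bpm 4/4) — PASS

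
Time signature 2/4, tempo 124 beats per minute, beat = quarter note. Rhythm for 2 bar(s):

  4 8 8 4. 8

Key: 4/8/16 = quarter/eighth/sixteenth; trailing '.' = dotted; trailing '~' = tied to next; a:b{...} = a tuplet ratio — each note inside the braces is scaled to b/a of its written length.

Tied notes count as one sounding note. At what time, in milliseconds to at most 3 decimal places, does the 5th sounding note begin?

1. 0.0ms @ 0 + 483.871ms (1)
2. 483.871ms @ 1 + 241.935ms (1/2)
3. 725.806ms @ 3/2 + 241.935ms (1/2)
4. 967.742ms @ 2 + 725.806ms (3/2)
5. 1693.548ms @ 7/2 + 241.935ms (1/2)

note 5 onset = 7/2b = 1693.548ms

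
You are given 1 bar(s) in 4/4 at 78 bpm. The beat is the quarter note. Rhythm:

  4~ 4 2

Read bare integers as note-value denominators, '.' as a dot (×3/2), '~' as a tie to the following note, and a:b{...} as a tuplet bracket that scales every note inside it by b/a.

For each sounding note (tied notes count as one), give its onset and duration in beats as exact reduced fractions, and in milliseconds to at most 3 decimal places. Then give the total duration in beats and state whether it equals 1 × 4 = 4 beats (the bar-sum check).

1) 0.0ms=0b +1538.462ms=2b
2) 1538.462ms=2b +1538.462ms=2b
Σ=4b of 4 (78bpm 4/4) — PASS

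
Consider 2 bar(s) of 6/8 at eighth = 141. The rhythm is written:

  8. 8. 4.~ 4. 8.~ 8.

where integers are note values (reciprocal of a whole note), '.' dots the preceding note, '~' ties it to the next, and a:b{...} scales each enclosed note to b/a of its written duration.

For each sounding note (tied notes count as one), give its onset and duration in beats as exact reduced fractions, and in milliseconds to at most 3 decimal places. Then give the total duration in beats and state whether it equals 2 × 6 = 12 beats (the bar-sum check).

1) 0.0ms=0b +638.298ms=3/2b
2) 638.298ms=3/2b +638.298ms=3/2b
3) 1276.596ms=3b +2553.191ms=6b
4) 3829.787ms=9b +1276.596ms=3b
Σ=12b of 12 (141bpm 6/8) — PASS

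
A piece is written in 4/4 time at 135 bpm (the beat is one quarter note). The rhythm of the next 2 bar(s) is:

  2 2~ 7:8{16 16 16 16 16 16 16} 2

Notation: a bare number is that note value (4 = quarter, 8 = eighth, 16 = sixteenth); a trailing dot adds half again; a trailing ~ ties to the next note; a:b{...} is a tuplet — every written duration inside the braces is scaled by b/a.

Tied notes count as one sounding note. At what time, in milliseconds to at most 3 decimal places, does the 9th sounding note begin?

1. 0.0ms @ 0 + 888.889ms (2)
2. 888.889ms @ 2 + 1015.873ms (16/7)
3. 1904.762ms @ 30/7 + 126.984ms (2/7)
4. 2031.746ms @ 32/7 + 126.984ms (2/7)
5. 2158.73ms @ 34/7 + 126.984ms (2/7)
6. 2285.714ms @ 36/7 + 126.984ms (2/7)
7. 2412.698ms @ 38/7 + 126.984ms (2/7)
8. 2539.683ms @ 40/7 + 126.984ms (2/7)
9. 2666.667ms @ 6 + 888.889ms (2)

note 9 onset = 6b = 2666.667ms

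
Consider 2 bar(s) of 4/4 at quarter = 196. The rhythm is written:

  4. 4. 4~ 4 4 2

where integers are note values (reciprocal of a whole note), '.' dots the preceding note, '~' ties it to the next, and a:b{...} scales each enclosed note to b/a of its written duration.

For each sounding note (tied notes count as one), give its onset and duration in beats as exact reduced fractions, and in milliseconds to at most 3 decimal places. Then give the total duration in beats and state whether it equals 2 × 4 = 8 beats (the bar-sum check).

1) 0.0ms=0b +459.184ms=3/2b
2) 459.184ms=3/2b +459.184ms=3/2b
3) 918.367ms=3b +612.245ms=2b
4) 1530.612ms=5b +306.122ms=1b
5) 1836.735ms=6b +612.245ms=2b
Σ=8b of 8 (196bpm 4/4) — PASS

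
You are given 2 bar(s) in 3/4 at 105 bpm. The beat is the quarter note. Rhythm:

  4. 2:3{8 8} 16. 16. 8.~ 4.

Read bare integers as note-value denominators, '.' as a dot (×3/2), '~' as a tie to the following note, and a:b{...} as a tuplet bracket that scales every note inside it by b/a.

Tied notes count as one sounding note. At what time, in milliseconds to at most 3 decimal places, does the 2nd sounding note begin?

note 2 onset = 3/2b = 857.143ms

1. 0.0ms @ 0 + 857.143ms (3/2)
2. 857.143ms @ 3/2 + 428.571ms (3/4)
3. 1285.714ms @ 9/4 + 428.571ms (3/4)
4. 1714.286ms @ 3 + 214.286ms (3/8)
5. 1928.571ms @ 27/8 + 214.286ms (3/8)
6. 2142.857ms @ 15/4 + 1285.714ms (9/4)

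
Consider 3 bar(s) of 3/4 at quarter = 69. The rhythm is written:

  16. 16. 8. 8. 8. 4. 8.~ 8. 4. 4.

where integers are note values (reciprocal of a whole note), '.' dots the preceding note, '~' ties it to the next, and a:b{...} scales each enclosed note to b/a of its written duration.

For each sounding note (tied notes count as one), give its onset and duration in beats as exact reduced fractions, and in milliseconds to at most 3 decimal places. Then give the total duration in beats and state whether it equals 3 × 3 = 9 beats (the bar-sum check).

1) 0.0ms=0b +326.087ms=3/8b
2) 326.087ms=3/8b +326.087ms=3/8b
3) 652.174ms=3/4b +652.174ms=3/4b
4) 1304.348ms=3/2b +652.174ms=3/4b
5) 1956.522ms=9/4b +652.174ms=3/4b
6) 2608.696ms=3b +1304.348ms=3/2b
7) 3913.043ms=9/2b +1304.348ms=3/2b
8) 5217.391ms=6b +1304.348ms=3/2b
9) 6521.739ms=15/2b +1304.348ms=3/2b
Σ=9b of 9 (69bpm 3/4) — PASS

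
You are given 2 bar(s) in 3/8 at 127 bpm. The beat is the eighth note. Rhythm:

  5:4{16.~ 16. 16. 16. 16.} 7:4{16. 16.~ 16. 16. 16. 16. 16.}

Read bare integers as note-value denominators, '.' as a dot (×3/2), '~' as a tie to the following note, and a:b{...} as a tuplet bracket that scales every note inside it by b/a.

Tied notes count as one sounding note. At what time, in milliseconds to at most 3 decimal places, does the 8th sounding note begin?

note 8 onset = 33/7b = 2227.222ms

1. 0.0ms @ 0 + 566.929ms (6/5)
2. 566.929ms @ 6/5 + 283.465ms (3/5)
3. 850.394ms @ 9/5 + 283.465ms (3/5)
4. 1133.858ms @ 12/5 + 283.465ms (3/5)
5. 1417.323ms @ 3 + 202.475ms (3/7)
6. 1619.798ms @ 24/7 + 404.949ms (6/7)
7. 2024.747ms @ 30/7 + 202.475ms (3/7)
8. 2227.222ms @ 33/7 + 202.475ms (3/7)
9. 2429.696ms @ 36/7 + 202.475ms (3/7)
10. 2632.171ms @ 39/7 + 202.475ms (3/7)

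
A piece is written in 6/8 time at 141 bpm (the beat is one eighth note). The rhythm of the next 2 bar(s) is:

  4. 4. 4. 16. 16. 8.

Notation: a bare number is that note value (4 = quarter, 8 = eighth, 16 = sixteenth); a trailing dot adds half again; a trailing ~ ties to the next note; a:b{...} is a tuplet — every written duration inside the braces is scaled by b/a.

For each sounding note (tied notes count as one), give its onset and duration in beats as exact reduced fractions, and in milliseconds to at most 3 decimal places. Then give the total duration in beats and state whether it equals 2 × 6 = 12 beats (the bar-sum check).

1) 0.0ms=0b +1276.596ms=3b
2) 1276.596ms=3b +1276.596ms=3b
3) 2553.191ms=6b +1276.596ms=3b
4) 3829.787ms=9b +319.149ms=3/4b
5) 4148.936ms=39/4b +319.149ms=3/4b
6) 4468.085ms=21/2b +638.298ms=3/2b
Σ=12b of 12 (141bpm 6/8) — PASS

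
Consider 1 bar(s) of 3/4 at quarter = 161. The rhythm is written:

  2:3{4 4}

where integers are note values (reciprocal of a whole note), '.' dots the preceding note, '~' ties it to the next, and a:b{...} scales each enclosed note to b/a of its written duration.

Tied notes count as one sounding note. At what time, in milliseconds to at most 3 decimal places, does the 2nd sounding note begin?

note 2 onset = 3/2b = 559.006ms

1. 0.0ms @ 0 + 559.006ms (3/2)
2. 559.006ms @ 3/2 + 559.006ms (3/2)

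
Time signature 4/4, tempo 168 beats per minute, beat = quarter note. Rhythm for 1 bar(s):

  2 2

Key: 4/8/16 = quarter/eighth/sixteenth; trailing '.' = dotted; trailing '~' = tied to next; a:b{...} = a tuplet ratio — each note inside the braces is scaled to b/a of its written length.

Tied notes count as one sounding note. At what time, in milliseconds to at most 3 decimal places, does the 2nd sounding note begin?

note 2 onset = 2b = 714.286ms

1. 0.0ms @ 0 + 714.286ms (2)
2. 714.286ms @ 2 + 714.286ms (2)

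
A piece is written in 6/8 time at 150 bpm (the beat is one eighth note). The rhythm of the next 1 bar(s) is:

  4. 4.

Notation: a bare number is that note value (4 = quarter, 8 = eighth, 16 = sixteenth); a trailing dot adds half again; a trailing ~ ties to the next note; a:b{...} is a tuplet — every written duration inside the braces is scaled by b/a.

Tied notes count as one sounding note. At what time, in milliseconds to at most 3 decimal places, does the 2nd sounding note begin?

1. 0.0ms @ 0 + 1200.0ms (3)
2. 1200.0ms @ 3 + 1200.0ms (3)

note 2 onset = 3b = 1200.0ms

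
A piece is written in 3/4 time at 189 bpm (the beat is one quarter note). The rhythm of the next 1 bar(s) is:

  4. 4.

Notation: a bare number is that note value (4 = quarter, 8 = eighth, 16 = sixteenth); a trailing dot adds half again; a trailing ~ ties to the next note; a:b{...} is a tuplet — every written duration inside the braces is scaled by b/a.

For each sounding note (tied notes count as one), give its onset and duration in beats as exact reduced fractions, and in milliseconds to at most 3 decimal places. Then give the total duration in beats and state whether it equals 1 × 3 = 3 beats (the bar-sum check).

1) 0.0ms=0b +476.19ms=3/2b
2) 476.19ms=3/2b +476.19ms=3/2b
Σ=3b of 3 (189bpm 3/4) — PASS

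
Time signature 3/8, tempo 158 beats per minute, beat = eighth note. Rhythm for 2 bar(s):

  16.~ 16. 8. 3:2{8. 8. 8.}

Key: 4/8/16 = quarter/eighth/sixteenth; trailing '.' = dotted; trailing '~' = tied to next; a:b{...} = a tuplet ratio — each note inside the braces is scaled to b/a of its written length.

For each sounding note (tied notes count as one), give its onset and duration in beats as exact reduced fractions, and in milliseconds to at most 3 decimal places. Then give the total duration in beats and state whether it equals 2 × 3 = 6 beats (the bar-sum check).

1) 0.0ms=0b +569.62ms=3/2b
2) 569.62ms=3/2b +569.62ms=3/2b
3) 1139.241ms=3b +379.747ms=1b
4) 1518.987ms=4b +379.747ms=1b
5) 1898.734ms=5b +379.747ms=1b
Σ=6b of 6 (158bpm 3/8) — PASS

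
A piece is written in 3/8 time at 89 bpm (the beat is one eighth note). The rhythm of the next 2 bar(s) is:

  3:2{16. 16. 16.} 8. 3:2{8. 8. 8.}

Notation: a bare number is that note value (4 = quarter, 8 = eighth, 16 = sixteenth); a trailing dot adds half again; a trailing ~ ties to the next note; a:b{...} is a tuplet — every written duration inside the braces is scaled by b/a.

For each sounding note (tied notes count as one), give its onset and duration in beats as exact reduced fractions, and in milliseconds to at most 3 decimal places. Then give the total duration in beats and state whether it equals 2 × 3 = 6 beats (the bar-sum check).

1) 0.0ms=0b +337.079ms=1/2b
2) 337.079ms=1/2b +337.079ms=1/2b
3) 674.157ms=1b +337.079ms=1/2b
4) 1011.236ms=3/2b +1011.236ms=3/2b
5) 2022.472ms=3b +674.157ms=1b
6) 2696.629ms=4b +674.157ms=1b
7) 3370.787ms=5b +674.157ms=1b
Σ=6b of 6 (89bpm 3/8) — PASS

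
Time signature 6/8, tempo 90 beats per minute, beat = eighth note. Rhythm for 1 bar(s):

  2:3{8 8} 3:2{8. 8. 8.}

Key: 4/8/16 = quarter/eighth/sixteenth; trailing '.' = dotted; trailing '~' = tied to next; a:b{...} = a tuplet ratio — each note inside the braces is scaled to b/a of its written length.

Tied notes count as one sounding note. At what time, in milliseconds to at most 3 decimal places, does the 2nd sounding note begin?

1. 0.0ms @ 0 + 1000.0ms (3/2)
2. 1000.0ms @ 3/2 + 1000.0ms (3/2)
3. 2000.0ms @ 3 + 666.667ms (1)
4. 2666.667ms @ 4 + 666.667ms (1)
5. 3333.333ms @ 5 + 666.667ms (1)

note 2 onset = 3/2b = 1000.0ms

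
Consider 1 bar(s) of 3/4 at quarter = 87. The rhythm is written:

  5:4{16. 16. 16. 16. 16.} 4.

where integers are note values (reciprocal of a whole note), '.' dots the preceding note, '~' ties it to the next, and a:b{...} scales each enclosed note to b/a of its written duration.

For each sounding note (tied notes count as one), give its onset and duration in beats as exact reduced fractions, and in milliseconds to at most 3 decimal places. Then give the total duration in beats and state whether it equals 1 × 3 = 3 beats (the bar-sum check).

1) 0.0ms=0b +206.897ms=3/10b
2) 206.897ms=3/10b +206.897ms=3/10b
3) 413.793ms=3/5b +206.897ms=3/10b
4) 620.69ms=9/10b +206.897ms=3/10b
5) 827.586ms=6/5b +206.897ms=3/10b
6) 1034.483ms=3/2b +1034.483ms=3/2b
Σ=3b of 3 (87bpm 3/4) — PASS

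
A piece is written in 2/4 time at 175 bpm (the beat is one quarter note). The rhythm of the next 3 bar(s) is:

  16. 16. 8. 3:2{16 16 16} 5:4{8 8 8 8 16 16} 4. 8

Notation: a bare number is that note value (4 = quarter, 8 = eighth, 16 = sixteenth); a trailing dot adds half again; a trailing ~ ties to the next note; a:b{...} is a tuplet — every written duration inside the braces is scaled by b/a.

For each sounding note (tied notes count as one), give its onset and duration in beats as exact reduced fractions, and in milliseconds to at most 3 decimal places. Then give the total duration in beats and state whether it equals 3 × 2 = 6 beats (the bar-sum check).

1) 0.0ms=0b +128.571ms=3/8b
2) 128.571ms=3/8b +128.571ms=3/8b
3) 257.143ms=3/4b +257.143ms=3/4b
4) 514.286ms=3/2b +57.143ms=1/6b
5) 571.429ms=5/3b +57.143ms=1/6b
6) 628.571ms=11/6b +57.143ms=1/6b
7) 685.714ms=2b +137.143ms=2/5b
8) 822.857ms=12/5b +137.143ms=2/5b
9) 960.0ms=14/5b +137.143ms=2/5b
10) 1097.143ms=16/5b +137.143ms=2/5b
11) 1234.286ms=18/5b +68.571ms=1/5b
12) 1302.857ms=19/5b +68.571ms=1/5b
13) 1371.429ms=4b +514.286ms=3/2b
14) 1885.714ms=11/2b +171.429ms=1/2b
Σ=6b of 6 (175bpm 2/4) — PASS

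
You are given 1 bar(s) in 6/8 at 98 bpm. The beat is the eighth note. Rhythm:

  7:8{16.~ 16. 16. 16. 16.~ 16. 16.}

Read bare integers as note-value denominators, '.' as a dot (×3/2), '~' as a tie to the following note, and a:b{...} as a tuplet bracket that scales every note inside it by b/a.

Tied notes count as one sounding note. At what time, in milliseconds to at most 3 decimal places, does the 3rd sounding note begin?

note 3 onset = 18/7b = 1574.344ms

1. 0.0ms @ 0 + 1049.563ms (12/7)
2. 1049.563ms @ 12/7 + 524.781ms (6/7)
3. 1574.344ms @ 18/7 + 524.781ms (6/7)
4. 2099.125ms @ 24/7 + 1049.563ms (12/7)
5. 3148.688ms @ 36/7 + 524.781ms (6/7)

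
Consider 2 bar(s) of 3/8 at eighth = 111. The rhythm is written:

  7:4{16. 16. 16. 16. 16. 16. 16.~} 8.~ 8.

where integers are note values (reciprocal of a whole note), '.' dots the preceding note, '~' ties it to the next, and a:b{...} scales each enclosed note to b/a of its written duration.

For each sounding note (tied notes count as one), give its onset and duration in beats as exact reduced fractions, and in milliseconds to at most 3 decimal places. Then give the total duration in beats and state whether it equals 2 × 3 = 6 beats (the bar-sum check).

1) 0.0ms=0b +231.66ms=3/7b
2) 231.66ms=3/7b +231.66ms=3/7b
3) 463.32ms=6/7b +231.66ms=3/7b
4) 694.981ms=9/7b +231.66ms=3/7b
5) 926.641ms=12/7b +231.66ms=3/7b
6) 1158.301ms=15/7b +231.66ms=3/7b
7) 1389.961ms=18/7b +1853.282ms=24/7b
Σ=6b of 6 (111bpm 3/8) — PASS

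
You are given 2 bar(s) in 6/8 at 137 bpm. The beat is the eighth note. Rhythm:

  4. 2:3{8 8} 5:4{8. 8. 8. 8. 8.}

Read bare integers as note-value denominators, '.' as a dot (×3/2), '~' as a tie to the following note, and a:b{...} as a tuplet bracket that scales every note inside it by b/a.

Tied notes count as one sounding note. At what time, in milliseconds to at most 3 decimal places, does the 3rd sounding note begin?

note 3 onset = 9/2b = 1970.803ms

1. 0.0ms @ 0 + 1313.869ms (3)
2. 1313.869ms @ 3 + 656.934ms (3/2)
3. 1970.803ms @ 9/2 + 656.934ms (3/2)
4. 2627.737ms @ 6 + 525.547ms (6/5)
5. 3153.285ms @ 36/5 + 525.547ms (6/5)
6. 3678.832ms @ 42/5 + 525.547ms (6/5)
7. 4204.38ms @ 48/5 + 525.547ms (6/5)
8. 4729.927ms @ 54/5 + 525.547ms (6/5)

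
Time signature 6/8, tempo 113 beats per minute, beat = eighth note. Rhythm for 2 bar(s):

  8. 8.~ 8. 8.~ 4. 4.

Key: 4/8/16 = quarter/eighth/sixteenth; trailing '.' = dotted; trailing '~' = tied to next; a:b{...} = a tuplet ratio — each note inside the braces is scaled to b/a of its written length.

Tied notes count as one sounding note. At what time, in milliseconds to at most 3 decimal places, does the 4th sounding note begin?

1. 0.0ms @ 0 + 796.46ms (3/2)
2. 796.46ms @ 3/2 + 1592.92ms (3)
3. 2389.381ms @ 9/2 + 2389.381ms (9/2)
4. 4778.761ms @ 9 + 1592.92ms (3)

note 4 onset = 9b = 4778.761ms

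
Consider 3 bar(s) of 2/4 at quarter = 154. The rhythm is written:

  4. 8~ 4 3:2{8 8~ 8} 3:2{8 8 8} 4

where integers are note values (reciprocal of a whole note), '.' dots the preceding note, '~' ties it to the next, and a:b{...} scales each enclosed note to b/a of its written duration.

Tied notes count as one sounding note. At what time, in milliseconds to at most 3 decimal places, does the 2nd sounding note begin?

note 2 onset = 3/2b = 584.416ms

1. 0.0ms @ 0 + 584.416ms (3/2)
2. 584.416ms @ 3/2 + 584.416ms (3/2)
3. 1168.831ms @ 3 + 129.87ms (1/3)
4. 1298.701ms @ 10/3 + 259.74ms (2/3)
5. 1558.442ms @ 4 + 129.87ms (1/3)
6. 1688.312ms @ 13/3 + 129.87ms (1/3)
7. 1818.182ms @ 14/3 + 129.87ms (1/3)
8. 1948.052ms @ 5 + 389.61ms (1)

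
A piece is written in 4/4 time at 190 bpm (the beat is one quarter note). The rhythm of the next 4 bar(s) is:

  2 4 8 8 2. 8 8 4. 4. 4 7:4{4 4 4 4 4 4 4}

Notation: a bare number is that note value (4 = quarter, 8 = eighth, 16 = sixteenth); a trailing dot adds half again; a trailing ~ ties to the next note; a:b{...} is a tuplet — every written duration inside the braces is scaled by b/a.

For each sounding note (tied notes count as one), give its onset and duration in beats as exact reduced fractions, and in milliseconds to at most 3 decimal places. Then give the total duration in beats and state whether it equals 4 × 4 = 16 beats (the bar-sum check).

1) 0.0ms=0b +631.579ms=2b
2) 631.579ms=2b +315.789ms=1b
3) 947.368ms=3b +157.895ms=1/2b
4) 1105.263ms=7/2b +157.895ms=1/2b
5) 1263.158ms=4b +947.368ms=3b
6) 2210.526ms=7b +157.895ms=1/2b
7) 2368.421ms=15/2b +157.895ms=1/2b
8) 2526.316ms=8b +473.684ms=3/2b
9) 3000.0ms=19/2b +473.684ms=3/2b
10) 3473.684ms=11b +315.789ms=1b
11) 3789.474ms=12b +180.451ms=4/7b
12) 3969.925ms=88/7b +180.451ms=4/7b
13) 4150.376ms=92/7b +180.451ms=4/7b
14) 4330.827ms=96/7b +180.451ms=4/7b
15) 4511.278ms=100/7b +180.451ms=4/7b
16) 4691.729ms=104/7b +180.451ms=4/7b
17) 4872.18ms=108/7b +180.451ms=4/7b
Σ=16b of 16 (190bpm 4/4) — PASS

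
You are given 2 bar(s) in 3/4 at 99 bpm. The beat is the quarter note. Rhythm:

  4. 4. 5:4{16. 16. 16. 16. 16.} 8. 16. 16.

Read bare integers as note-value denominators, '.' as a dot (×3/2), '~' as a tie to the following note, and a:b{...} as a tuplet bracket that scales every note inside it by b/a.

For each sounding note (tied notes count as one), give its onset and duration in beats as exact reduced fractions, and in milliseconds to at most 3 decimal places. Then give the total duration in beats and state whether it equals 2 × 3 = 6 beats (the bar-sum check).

1) 0.0ms=0b +909.091ms=3/2b
2) 909.091ms=3/2b +909.091ms=3/2b
3) 1818.182ms=3b +181.818ms=3/10b
4) 2000.0ms=33/10b +181.818ms=3/10b
5) 2181.818ms=18/5b +181.818ms=3/10b
6) 2363.636ms=39/10b +181.818ms=3/10b
7) 2545.455ms=21/5b +181.818ms=3/10b
8) 2727.273ms=9/2b +454.545ms=3/4b
9) 3181.818ms=21/4b +227.273ms=3/8b
10) 3409.091ms=45/8b +227.273ms=3/8b
Σ=6b of 6 (99bpm 3/4) — PASS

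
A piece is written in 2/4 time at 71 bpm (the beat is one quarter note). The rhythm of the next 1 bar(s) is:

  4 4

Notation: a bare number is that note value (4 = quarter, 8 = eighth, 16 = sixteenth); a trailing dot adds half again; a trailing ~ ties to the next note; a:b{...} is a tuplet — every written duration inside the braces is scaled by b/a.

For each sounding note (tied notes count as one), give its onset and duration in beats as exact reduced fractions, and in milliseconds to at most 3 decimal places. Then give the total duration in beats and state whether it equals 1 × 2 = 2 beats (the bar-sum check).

1) 0.0ms=0b +845.07ms=1b
2) 845.07ms=1b +845.07ms=1b
Σ=2b of 2 (71bpm 2/4) — PASS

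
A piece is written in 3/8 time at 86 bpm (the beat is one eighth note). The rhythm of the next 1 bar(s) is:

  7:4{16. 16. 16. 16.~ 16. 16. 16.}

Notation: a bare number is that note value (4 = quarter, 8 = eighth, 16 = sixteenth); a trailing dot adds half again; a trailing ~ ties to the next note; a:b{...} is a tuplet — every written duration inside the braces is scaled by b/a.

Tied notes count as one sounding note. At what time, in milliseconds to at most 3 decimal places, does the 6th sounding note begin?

1. 0.0ms @ 0 + 299.003ms (3/7)
2. 299.003ms @ 3/7 + 299.003ms (3/7)
3. 598.007ms @ 6/7 + 299.003ms (3/7)
4. 897.01ms @ 9/7 + 598.007ms (6/7)
5. 1495.017ms @ 15/7 + 299.003ms (3/7)
6. 1794.02ms @ 18/7 + 299.003ms (3/7)

note 6 onset = 18/7b = 1794.02ms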